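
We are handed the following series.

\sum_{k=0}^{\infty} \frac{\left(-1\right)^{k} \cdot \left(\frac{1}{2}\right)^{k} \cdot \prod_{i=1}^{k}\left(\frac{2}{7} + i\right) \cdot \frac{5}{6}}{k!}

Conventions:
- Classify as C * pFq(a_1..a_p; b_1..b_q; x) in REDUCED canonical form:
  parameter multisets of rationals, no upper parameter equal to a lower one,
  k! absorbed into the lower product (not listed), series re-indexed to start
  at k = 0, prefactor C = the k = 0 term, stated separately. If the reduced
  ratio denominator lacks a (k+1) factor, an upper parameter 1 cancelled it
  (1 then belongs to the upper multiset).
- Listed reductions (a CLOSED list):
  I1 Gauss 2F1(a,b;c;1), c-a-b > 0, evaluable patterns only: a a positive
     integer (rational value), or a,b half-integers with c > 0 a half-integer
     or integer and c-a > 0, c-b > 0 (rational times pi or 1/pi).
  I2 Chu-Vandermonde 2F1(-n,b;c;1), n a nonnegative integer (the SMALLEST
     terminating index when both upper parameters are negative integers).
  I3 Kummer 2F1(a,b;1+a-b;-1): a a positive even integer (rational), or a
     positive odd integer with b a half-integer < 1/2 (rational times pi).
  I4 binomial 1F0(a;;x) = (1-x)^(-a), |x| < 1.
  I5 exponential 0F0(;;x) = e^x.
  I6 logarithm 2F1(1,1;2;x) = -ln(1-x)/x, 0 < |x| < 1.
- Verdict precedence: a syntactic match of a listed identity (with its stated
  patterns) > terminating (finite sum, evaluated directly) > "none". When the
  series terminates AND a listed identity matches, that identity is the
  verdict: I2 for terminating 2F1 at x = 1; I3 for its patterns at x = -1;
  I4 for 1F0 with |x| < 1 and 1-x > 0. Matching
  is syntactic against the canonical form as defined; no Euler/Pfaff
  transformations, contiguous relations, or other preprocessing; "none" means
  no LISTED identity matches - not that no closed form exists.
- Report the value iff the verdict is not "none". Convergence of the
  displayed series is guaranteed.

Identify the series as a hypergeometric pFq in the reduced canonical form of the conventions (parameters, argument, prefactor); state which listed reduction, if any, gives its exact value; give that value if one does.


At argument -\frac{1}{2}: a 1F0 with upper {\frac{9}{7}}, lower {-}, scaled by C = \frac{5}{6}. Verdict: binomial (I4) applies (the 1F0 binomial series: exponent -9/7, x = -\frac{1}{2}). Sum: \frac{5}{6} \cdot \left(\frac{3}{2}\right)^{-\frac{9}{7}}.

Key observation: t_0 = \frac{5}{6} here, and the running product (C = 5/6, x = -1/2) telescopes to a rising factorial.
Ratio: r(k) = -\frac{1}{2} * (k+\frac{9}{7}) / [(k+1)] - rational in k. x = -\frac{1}{2}; t_0 = \frac{5}{6}; negate the roots.


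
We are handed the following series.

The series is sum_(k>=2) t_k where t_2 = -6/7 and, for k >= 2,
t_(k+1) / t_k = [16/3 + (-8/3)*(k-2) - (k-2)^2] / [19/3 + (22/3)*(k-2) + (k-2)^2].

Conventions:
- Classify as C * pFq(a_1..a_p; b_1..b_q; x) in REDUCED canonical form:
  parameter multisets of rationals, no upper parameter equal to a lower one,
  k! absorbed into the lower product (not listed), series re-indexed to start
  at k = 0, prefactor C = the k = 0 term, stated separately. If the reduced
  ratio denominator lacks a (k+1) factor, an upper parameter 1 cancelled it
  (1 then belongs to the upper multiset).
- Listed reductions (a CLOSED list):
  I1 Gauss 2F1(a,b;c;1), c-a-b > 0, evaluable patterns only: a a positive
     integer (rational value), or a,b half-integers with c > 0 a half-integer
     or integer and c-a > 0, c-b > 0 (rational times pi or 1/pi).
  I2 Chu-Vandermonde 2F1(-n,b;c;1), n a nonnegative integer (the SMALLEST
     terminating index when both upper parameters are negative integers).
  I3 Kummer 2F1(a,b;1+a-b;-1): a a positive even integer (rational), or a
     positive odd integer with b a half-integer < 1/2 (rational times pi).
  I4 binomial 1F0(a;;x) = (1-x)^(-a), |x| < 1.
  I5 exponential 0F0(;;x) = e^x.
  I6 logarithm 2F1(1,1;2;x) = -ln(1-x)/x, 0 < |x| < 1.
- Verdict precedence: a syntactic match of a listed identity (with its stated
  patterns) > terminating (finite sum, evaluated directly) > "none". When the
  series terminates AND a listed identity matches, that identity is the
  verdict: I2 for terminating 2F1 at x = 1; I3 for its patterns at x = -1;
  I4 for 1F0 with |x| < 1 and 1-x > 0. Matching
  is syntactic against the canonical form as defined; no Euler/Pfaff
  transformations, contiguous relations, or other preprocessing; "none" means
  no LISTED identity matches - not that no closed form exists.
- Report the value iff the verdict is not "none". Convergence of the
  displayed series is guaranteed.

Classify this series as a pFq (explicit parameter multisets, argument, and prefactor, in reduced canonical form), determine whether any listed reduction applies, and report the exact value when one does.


Reduced: x = -1, 2F1, upper = {-4/3, 4}, lower = {19/3}, C = -6/7. Verdict: the Kummer evaluation I3 matches (x = -1; c = 19/3 equals 1+a-b for upper {-4/3, 4}: listed pattern). Sum: -104/63.

Key step: from the first term -6/7: factor the ratio over Q (C = -6/7, x = -1): negated roots = parameters.
Term ratio: r(k) = (-1) * (k-4/3) (k+4) / [(k+19/3) (k+1)] - rational; roots negated = parameters, x = (-1), C = -6/7.


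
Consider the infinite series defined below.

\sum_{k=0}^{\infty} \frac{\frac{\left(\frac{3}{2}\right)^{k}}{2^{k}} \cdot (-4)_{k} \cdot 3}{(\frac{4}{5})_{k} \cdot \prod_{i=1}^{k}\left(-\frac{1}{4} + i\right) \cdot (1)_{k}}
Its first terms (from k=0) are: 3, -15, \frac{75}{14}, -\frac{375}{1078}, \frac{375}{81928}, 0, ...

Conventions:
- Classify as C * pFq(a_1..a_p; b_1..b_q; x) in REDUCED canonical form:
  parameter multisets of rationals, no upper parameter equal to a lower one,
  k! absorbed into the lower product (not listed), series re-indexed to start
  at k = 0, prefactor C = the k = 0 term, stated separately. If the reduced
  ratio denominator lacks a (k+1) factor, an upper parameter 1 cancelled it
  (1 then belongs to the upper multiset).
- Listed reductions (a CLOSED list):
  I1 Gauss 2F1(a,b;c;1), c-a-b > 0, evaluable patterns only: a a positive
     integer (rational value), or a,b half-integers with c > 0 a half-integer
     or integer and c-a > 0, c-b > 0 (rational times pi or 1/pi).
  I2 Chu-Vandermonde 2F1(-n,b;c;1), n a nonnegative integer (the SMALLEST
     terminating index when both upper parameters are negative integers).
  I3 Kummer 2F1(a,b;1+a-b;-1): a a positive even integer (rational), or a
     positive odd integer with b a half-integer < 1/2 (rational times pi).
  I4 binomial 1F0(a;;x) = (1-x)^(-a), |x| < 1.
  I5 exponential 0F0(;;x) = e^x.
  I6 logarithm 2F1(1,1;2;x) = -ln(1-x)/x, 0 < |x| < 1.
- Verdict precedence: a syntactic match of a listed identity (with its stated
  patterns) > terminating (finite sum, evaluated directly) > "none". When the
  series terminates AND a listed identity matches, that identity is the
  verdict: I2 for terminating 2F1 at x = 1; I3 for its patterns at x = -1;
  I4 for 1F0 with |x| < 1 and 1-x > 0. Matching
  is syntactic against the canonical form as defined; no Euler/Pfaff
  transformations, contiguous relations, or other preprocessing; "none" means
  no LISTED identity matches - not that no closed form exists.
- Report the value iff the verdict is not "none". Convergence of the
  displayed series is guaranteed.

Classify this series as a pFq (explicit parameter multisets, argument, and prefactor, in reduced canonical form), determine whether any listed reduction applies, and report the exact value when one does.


Reduced: x = \frac{3}{4}, 1F2, upper = {-4}, lower = {\frac{3}{4}, \frac{4}{5}}, C = 3. Verdict: terminating - upper parameter -4 makes this a finite sum (last index 4), evaluated exactly. Sum: -\frac{572361}{81928}.

Structural cue: with t_0 = 3, the two k-th powers (C = 3, x = 3/4) combine into one argument.
Adjacent-term ratio: r(k) = \frac{3}{4} * (k-4) / [(k+\frac{3}{4}) (k+\frac{4}{5}) (k+1)] ; factor over Q: parameters, x = \frac{3}{4}, and C = 3.


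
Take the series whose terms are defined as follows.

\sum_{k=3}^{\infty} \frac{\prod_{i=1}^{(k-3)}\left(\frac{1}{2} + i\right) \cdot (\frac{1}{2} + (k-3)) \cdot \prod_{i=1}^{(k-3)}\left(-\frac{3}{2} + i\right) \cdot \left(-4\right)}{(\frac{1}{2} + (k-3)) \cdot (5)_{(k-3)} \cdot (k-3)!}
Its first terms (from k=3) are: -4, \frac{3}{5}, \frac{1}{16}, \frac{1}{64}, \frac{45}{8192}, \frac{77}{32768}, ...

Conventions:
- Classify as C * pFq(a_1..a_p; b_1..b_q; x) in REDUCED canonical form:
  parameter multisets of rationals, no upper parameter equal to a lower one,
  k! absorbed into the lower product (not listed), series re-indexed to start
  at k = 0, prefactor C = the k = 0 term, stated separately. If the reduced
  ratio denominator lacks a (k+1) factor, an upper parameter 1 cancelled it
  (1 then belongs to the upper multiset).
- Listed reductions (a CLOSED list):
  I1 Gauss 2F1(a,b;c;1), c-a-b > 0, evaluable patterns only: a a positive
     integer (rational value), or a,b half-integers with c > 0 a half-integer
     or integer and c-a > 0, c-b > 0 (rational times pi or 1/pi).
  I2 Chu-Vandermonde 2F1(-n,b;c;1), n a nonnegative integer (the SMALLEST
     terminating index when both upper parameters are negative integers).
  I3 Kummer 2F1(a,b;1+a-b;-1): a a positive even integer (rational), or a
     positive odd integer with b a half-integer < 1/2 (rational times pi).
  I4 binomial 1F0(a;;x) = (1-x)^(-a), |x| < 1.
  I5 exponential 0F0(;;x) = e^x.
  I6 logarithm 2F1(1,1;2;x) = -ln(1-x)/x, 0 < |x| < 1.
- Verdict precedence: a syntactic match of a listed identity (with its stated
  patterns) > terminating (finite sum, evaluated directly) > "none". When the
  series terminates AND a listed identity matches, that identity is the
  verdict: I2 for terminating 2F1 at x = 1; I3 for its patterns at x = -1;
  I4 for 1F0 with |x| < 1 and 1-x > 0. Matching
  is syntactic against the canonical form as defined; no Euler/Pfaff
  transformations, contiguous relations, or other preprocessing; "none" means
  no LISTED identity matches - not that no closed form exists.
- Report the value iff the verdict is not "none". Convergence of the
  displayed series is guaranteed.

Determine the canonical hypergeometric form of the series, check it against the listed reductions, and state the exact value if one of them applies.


Key step: t_0 = -4 here, and the running product (C = -4, x = 1) telescopes to a rising factorial.
Step ratio: r(k) = 1 * (k-\frac{1}{2}) (k+\frac{3}{2}) / [(k+5) (k+1)] - rational; roots negated = parameters, x = 1, C = -4.

Canonical form: C = -4 times 2F1 with upper {-\frac{1}{2}, \frac{3}{2}}, lower {5}, x = 1. Verdict: Gauss's theorem I1 (half-integer case) matches (x = 1; upper {-\frac{1}{2}, \frac{3}{2}} half-integers, c = 5 in the evaluable pattern). Hence: \left(-\frac{16384}{1575}\right) / \pi.


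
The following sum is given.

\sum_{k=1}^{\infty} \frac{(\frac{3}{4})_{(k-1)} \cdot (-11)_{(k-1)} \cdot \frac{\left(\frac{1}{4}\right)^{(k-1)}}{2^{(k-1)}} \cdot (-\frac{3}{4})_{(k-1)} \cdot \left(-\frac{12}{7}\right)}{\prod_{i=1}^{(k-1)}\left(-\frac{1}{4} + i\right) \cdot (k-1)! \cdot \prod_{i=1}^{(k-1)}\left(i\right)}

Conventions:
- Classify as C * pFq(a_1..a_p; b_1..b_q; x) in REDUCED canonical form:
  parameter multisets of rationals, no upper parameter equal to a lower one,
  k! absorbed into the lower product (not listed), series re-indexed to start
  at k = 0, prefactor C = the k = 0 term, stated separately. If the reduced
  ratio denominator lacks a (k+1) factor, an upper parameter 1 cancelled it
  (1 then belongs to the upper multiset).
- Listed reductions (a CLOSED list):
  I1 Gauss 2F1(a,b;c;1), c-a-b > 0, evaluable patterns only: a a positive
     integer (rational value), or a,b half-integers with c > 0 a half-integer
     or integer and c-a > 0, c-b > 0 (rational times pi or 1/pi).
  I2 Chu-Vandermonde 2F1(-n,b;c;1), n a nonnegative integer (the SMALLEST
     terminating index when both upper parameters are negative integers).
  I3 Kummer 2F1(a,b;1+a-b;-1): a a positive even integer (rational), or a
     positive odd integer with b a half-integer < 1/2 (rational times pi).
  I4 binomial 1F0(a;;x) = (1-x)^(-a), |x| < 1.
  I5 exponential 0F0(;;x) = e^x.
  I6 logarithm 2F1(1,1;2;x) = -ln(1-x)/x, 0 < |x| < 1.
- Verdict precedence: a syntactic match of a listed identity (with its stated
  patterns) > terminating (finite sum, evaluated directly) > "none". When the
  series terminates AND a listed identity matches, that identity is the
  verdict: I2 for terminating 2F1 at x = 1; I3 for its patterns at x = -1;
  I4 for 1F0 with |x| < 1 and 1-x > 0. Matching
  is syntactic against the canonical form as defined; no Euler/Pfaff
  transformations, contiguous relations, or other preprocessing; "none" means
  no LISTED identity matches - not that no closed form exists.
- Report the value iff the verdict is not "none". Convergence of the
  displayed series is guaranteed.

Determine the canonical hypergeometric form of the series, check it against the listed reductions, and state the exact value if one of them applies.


Canonical form: C = -\frac{12}{7} times 2F1 with upper {-11, -\frac{3}{4}}, lower {1}, x = \frac{1}{8}. Verdict: terminating at k = 11: the factor (-11)_k kills every later term; summing the 12 survivors is exact. Hence: -\frac{7754299079196001935}{2305843009213693952}.

Key observation: t_0 = -\frac{12}{7} here, and the lower running product (C = -12/7) is a rising factorial.
Consecutive-term ratio: r(k) = \frac{1}{8} * (k-11) (k-\frac{3}{4}) / [(k+1) (k+1)] - poly over poly, x = \frac{1}{8} from leading terms; C = -\frac{12}{7} at k = 0.


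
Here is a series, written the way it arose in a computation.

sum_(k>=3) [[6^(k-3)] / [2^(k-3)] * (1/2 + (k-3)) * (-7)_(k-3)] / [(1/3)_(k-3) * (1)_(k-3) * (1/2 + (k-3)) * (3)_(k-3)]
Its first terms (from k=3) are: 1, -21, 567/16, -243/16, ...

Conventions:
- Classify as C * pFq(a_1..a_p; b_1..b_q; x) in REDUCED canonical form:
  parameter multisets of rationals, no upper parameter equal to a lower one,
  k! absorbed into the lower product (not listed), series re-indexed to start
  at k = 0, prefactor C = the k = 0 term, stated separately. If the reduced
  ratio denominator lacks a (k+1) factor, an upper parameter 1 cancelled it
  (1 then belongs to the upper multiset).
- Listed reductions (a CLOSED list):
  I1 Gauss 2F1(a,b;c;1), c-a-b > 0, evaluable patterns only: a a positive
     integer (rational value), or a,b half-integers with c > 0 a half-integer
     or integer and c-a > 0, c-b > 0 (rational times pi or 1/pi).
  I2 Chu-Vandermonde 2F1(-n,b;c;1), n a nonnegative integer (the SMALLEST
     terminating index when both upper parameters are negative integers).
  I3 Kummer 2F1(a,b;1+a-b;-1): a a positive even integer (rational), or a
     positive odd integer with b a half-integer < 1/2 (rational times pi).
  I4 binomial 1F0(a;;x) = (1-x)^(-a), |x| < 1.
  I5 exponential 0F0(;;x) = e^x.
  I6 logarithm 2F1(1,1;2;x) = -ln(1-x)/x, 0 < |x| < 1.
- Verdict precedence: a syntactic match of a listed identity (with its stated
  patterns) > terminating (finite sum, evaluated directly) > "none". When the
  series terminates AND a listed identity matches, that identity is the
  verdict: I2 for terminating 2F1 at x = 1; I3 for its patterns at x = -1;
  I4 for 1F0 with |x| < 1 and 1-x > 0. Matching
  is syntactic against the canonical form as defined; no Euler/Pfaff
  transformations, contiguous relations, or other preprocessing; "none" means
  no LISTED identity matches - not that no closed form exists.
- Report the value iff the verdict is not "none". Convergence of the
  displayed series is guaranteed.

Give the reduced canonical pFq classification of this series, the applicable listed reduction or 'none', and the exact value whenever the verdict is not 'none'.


x = 3 here; the reduced form reads 1F2, upper {-7}, lower {1/3, 3}, C = 1. Verdict: terminating. (-7)_k vanishes past k = 7, leaving a 8-term sum, computed directly. Its exact value is 1484790089/619673600.

The tell: t_0 = 1 here, and the two k-th powers (prefactor 1) combine into one argument.
Ratio: r(k) = 3 * (k-7) / [(k+1/3) (k+3) (k+1)] ; factor over Q: parameters, x = 3, and C = 1.


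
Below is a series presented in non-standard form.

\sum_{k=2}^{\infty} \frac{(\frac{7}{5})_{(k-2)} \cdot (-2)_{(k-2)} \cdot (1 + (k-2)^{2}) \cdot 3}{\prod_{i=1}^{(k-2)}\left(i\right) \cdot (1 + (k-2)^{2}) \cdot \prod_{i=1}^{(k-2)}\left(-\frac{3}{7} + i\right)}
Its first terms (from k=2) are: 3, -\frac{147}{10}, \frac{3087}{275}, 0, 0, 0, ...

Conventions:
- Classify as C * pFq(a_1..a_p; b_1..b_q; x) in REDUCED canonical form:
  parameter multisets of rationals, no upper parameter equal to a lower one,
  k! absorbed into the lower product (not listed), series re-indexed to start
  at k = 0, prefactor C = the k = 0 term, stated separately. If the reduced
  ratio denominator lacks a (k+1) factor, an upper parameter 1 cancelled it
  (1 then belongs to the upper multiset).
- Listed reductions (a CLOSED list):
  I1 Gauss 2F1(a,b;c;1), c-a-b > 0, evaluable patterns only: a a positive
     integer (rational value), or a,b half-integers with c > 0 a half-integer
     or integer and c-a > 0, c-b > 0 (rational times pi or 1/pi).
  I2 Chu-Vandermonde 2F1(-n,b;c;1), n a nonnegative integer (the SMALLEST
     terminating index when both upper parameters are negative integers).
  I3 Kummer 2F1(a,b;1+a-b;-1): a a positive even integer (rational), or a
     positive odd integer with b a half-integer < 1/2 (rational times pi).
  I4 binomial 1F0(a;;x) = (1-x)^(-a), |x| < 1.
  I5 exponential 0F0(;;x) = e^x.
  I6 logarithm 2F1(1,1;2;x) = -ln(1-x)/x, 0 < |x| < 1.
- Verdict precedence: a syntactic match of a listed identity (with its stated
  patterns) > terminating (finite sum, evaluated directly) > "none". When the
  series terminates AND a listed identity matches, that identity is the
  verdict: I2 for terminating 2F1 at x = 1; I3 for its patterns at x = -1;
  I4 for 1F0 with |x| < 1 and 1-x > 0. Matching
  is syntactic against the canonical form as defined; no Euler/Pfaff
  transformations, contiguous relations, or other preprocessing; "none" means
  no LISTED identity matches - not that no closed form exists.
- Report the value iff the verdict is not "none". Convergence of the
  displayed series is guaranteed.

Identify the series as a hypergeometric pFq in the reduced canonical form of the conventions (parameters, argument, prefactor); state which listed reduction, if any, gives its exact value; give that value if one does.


This is 3 * 2F1(-2, \frac{7}{5}; \frac{4}{7}; 1) in reduced canonical form. Verdict at x = 1: Chu-Vandermonde (I2) matches (terminating 2F1 at x = 1 with n = 2, b = 7/5, c = \frac{4}{7}). Value: -\frac{261}{550}.

Key observation: t_0 being 3, the lower running product (C = 3, x = 1) is a rising factorial.
Term ratio: r(k) = 1 * (k-2) (k+\frac{7}{5}) / [(k+\frac{4}{7}) (k+1)] - rational; roots negated = parameters, x = 1, C = 3.


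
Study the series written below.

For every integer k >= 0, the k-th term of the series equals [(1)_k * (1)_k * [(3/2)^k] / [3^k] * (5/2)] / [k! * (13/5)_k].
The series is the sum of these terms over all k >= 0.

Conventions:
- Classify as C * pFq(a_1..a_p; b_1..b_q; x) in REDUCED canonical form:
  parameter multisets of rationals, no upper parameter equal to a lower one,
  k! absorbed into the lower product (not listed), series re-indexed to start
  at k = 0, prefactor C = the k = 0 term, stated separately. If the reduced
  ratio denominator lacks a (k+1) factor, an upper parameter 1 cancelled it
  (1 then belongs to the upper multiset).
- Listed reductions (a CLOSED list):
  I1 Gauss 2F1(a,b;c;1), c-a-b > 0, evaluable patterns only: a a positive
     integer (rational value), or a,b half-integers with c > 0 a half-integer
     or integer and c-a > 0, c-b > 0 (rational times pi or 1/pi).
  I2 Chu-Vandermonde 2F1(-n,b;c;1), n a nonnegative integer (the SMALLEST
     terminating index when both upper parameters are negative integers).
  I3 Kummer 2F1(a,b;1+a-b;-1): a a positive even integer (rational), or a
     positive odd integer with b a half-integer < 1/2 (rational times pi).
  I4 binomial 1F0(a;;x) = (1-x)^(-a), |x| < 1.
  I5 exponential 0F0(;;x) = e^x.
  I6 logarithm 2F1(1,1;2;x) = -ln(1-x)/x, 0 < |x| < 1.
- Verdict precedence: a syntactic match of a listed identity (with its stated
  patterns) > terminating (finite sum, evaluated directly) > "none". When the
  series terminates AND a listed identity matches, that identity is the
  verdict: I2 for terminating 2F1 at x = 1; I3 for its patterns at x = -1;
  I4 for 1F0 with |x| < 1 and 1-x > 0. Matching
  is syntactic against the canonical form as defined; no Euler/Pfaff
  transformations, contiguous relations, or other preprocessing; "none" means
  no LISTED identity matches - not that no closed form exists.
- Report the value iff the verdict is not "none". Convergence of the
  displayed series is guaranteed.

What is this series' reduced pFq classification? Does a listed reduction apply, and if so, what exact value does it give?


Reduced: x = 1/2, 2F1, upper = {1, 1}, lower = {13/5}, C = 5/2. Verdict: no listed reduction: x = 1/2 and upper {1, 1} fail every I1-I6 pattern.

Structural cue: t_0 = 5/2 here, and the two k-th powers (C = 5/2) combine into one argument.
Step ratio: r(k) = (1/2) * (k+1) (k+1) / [(k+13/5) (k+1)] ; factor over Q: parameters, x = (1/2), and C = 5/2.


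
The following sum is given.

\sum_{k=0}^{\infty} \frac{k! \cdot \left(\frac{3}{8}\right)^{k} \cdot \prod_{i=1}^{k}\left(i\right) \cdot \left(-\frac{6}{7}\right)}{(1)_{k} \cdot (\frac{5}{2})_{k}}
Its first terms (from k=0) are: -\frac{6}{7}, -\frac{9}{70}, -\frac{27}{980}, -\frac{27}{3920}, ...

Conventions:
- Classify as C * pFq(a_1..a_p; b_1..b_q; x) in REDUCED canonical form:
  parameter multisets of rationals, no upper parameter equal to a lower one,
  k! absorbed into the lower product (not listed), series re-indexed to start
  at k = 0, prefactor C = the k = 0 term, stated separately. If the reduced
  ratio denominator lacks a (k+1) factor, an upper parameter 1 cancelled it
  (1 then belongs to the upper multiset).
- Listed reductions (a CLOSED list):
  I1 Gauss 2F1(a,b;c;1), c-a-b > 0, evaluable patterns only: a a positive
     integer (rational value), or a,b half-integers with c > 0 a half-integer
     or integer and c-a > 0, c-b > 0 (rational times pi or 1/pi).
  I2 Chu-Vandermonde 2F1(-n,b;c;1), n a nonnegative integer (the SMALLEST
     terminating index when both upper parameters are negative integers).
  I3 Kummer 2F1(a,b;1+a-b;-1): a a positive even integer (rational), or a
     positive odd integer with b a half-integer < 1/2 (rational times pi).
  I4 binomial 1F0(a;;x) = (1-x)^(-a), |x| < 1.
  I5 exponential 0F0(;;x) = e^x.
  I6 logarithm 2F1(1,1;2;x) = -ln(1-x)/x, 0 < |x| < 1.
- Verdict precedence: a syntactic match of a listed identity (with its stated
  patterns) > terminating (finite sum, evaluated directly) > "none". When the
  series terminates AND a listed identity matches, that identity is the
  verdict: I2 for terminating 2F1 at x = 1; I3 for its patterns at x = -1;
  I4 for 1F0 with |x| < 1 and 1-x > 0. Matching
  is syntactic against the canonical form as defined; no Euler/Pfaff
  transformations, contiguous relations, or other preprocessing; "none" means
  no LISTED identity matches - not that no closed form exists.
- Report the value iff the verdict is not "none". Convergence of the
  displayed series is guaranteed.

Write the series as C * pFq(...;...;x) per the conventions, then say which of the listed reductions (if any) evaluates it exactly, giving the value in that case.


Prefactor -\frac{6}{7}, argument \frac{3}{8}: 2F1 with upper {1, 1} over lower {\frac{5}{2}}. Verdict: none. No listed pattern accepts 2F1(1, 1; \frac{5}{2}; \frac{3}{8}).

First insight: t_0 = -\frac{6}{7} here, and (1)_k (C = -6/7) is k! itself.
Ratio: r(k) = \frac{3}{8} * (k+1) (k+1) / [(k+\frac{5}{2}) (k+1)] - rational in k, leading ratio \frac{3}{8}; with t_0 = -\frac{6}{7}, classification follows.


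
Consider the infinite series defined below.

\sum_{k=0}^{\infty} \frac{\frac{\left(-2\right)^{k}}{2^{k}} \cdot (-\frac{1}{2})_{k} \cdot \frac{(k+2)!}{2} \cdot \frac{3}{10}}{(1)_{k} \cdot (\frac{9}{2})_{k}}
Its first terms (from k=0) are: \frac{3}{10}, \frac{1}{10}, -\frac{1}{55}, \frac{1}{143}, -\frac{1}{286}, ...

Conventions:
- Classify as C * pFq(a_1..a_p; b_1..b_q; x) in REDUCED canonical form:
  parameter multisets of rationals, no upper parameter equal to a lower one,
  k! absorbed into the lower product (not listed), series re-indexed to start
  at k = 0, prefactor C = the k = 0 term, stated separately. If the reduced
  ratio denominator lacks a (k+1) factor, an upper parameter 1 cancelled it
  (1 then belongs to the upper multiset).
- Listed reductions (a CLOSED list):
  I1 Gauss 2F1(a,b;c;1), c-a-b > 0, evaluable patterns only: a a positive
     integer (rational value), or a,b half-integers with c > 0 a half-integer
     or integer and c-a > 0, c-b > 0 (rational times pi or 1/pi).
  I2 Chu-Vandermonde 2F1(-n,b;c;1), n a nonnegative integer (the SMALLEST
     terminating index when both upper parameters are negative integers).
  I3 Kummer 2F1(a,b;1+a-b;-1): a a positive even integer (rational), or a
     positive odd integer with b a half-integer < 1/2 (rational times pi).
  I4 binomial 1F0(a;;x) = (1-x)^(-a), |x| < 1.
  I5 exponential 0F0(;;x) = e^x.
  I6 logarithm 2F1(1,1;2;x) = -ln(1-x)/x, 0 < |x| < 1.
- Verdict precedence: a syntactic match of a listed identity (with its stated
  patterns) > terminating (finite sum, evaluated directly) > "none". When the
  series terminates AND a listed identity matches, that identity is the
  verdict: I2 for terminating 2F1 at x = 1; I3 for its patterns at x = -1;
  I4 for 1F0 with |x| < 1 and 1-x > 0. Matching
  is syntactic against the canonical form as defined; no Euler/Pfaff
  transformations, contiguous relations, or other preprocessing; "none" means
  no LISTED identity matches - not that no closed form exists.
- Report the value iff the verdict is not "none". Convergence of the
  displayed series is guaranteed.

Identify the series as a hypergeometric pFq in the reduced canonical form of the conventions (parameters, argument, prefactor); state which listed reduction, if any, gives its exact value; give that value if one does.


The series (x = -1) is 2F1: upper {-\frac{1}{2}, 3}, lower {\frac{9}{2}}, prefactor \frac{3}{10}. Verdict: the Kummer evaluation I3 fires (x = -1; c = \frac{9}{2} equals 1+a-b for upper {-\frac{1}{2}, 3}: listed pattern). Hence: \frac{63}{512} \cdot \pi.

Key observation: t_0 being \frac{3}{10}, the factorial ratio (prefactor 3/10) (k+a-1)!/(a-1)! is a rising factorial (a)_k.
Term ratio: r(k) = -1 * (k-\frac{1}{2}) (k+3) / [(k+\frac{9}{2}) (k+1)] - poly over poly, x = -1 from leading terms; C = \frac{3}{10} at k = 0.


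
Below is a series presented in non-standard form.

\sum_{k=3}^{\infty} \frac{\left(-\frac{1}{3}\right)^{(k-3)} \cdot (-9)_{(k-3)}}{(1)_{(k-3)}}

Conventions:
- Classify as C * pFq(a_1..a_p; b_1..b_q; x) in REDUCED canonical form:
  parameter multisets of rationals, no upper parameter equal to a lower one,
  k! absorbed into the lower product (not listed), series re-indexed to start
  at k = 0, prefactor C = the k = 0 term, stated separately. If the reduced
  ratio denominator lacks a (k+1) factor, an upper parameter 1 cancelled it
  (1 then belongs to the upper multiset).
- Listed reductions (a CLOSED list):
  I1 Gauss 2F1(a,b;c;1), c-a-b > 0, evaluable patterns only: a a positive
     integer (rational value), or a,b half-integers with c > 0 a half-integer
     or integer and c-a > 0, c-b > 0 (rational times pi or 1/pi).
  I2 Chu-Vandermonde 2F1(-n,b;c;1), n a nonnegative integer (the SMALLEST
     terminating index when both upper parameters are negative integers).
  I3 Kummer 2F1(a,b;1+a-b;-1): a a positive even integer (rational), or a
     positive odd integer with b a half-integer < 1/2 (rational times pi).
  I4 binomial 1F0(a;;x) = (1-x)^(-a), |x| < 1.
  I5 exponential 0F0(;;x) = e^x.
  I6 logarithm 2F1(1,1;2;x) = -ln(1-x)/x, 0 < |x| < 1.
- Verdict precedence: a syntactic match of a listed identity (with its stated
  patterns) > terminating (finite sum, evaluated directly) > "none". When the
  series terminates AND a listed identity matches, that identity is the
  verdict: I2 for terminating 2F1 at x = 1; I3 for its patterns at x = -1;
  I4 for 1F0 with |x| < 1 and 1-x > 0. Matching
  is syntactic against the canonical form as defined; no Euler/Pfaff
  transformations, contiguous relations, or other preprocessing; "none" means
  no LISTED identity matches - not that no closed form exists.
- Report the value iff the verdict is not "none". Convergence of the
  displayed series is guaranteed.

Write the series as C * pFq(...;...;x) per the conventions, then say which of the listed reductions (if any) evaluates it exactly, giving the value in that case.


First insight: from the first term 1: (1)_k (C = 1) is k! itself.
Term ratio: r(k) = -\frac{1}{3} * (k-9) / [(k+1)] - rational; roots negated = parameters, x = -\frac{1}{3}, C = 1.

At argument -\frac{1}{3}: a 1F0 with upper {-9}, lower {-}, scaled by C = 1. Verdict: this is binomial (I4) (the 1F0 binomial series: exponent 9, x = -\frac{1}{3}). Value: \frac{262144}{19683}.


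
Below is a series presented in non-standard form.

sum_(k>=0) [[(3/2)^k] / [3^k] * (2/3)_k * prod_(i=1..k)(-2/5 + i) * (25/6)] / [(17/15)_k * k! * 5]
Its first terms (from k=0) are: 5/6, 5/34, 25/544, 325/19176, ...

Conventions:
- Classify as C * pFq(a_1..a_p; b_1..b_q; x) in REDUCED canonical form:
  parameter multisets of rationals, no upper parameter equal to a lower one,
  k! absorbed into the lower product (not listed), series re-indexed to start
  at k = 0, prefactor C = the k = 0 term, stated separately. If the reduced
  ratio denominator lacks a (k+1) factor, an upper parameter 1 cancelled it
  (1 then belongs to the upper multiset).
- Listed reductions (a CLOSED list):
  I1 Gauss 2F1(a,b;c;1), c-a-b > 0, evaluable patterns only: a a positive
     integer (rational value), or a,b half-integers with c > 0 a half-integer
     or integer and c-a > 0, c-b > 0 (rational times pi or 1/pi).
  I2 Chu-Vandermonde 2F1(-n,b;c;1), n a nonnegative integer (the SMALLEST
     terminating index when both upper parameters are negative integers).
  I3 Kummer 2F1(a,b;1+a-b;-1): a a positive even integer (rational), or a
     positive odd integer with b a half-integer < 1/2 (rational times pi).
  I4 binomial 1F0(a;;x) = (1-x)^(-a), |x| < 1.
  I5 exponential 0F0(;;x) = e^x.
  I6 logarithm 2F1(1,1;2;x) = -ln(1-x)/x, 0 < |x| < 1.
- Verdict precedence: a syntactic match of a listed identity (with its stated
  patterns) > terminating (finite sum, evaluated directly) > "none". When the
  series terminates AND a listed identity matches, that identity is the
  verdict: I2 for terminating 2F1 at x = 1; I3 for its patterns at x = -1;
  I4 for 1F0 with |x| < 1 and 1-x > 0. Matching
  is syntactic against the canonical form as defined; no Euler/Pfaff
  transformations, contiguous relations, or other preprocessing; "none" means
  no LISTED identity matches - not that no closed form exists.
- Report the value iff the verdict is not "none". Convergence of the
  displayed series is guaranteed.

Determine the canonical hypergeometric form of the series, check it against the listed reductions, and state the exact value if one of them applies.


Prefactor 5/6, argument 1/2: 2F1 with upper {3/5, 2/3} over lower {17/15}. Verdict: none here - no I1-I6 shape fits x = 1/2 with lower {17/15}.

The tell: with t_0 = 5/6, the running product (prefactor 5/6) telescopes to a rising factorial.
Step ratio: r(k) = (1/2) * (k+3/5) (k+2/3) / [(k+17/15) (k+1)] - rational; roots negated = parameters, x = (1/2), C = 5/6.


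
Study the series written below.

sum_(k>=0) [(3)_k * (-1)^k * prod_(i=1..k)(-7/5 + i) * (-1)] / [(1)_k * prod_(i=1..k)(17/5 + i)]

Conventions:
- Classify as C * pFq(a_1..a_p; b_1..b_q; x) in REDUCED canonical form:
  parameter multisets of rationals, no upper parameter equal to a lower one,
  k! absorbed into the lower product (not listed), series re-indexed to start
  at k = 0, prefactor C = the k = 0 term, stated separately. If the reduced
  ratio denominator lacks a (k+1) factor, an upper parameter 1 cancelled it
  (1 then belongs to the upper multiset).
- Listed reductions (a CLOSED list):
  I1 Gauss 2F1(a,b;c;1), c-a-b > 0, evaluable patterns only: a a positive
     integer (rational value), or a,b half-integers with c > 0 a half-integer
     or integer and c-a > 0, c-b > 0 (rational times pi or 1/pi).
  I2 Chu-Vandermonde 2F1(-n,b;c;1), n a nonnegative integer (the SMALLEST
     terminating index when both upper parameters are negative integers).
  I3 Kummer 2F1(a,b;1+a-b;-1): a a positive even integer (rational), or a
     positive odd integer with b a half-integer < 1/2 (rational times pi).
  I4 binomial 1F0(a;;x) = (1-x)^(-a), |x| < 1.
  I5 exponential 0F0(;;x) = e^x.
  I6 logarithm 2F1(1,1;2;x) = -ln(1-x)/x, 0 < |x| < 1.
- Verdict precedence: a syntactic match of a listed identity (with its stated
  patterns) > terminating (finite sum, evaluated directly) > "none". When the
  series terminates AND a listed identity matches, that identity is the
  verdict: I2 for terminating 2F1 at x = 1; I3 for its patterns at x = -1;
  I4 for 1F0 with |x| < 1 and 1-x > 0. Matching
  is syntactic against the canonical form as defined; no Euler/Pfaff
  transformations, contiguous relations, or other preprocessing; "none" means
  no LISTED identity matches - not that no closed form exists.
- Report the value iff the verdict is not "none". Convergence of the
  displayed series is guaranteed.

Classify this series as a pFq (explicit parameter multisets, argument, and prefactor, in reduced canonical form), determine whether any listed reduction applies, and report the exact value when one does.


x = -1 here; the reduced form reads 2F1, upper {-2/5, 3}, lower {22/5}, C = -1. Verdict: none here - no I1-I6 shape fits x = -1 with lower {22/5}.

Key observation: t_0 being -1, the running product (prefactor -1) telescopes to a rising factorial.
Step ratio: r(k) = (-1) * (k-2/5) (k+3) / [(k+22/5) (k+1)] - poly over poly, x = (-1) from leading terms; C = -1 at k = 0.


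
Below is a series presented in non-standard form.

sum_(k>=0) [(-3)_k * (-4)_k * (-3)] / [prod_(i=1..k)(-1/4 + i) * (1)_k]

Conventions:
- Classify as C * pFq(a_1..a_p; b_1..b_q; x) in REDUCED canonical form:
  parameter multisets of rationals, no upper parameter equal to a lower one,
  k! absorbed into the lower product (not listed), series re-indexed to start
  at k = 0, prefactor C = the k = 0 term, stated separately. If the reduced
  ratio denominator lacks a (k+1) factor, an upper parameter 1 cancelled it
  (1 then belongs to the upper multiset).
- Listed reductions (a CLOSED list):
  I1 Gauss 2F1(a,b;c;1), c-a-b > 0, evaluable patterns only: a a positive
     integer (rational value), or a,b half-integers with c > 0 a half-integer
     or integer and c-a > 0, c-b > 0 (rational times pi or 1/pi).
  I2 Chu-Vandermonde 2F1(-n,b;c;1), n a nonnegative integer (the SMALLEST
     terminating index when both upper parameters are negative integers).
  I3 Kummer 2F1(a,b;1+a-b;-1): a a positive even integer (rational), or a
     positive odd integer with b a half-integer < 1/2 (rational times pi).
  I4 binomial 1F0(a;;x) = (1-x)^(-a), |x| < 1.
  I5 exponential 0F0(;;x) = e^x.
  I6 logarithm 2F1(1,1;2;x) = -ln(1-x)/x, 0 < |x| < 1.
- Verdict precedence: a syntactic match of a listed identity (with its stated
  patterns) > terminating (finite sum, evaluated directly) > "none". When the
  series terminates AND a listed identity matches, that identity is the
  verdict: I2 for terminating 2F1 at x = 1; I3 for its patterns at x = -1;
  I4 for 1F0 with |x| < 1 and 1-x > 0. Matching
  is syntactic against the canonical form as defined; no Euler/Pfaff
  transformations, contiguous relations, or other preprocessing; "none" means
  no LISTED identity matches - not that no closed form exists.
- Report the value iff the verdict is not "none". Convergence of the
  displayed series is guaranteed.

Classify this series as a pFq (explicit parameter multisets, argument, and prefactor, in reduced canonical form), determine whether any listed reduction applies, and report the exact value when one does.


Reduced: x = 1, 2F1, upper = {-4, -3}, lower = {3/4}, C = -3. Verdict: the Chu-Vandermonde identity I2 matches (terminating 2F1 at x = 1 with n = 3, b = -4, c = 3/4). Exact value: -11799/77.

The tell: with t_0 = -3, the lower running product (C = -3, x = 1) is a rising factorial.
Term ratio: r(k) = 1 * (k-4) (k-3) / [(k+3/4) (k+1)] - rational; roots negated = parameters, x = 1, C = -3.


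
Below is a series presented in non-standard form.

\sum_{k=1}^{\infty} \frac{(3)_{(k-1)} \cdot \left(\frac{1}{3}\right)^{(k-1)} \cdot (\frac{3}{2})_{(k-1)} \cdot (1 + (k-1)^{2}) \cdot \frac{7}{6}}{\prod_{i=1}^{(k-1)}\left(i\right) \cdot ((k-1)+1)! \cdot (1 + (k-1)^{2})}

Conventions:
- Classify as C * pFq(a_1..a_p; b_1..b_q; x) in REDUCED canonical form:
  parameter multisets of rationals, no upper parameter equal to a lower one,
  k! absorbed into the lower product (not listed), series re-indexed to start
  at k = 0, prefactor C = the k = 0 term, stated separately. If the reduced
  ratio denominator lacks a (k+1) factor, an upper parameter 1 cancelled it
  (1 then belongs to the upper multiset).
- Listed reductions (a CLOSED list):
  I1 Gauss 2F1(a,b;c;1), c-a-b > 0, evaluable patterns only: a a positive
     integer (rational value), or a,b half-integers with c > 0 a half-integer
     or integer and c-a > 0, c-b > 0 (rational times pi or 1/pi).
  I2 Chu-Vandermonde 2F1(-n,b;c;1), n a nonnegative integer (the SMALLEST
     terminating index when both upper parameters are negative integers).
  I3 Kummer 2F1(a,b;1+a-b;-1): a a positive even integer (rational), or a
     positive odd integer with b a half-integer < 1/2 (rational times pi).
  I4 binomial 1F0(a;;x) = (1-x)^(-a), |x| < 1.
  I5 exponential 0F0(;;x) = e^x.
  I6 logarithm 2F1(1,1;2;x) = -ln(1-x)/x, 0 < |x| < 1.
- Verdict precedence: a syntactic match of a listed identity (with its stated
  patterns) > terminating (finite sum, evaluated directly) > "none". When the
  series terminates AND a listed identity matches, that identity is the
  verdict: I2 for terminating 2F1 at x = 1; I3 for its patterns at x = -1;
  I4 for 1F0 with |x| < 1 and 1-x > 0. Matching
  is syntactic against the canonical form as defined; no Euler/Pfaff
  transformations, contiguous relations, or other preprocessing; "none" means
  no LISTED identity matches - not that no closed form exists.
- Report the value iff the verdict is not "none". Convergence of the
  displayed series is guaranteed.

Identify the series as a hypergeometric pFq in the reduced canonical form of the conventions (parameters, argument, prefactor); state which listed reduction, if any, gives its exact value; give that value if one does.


Classification (C = \frac{7}{6}): 2F1 with upper {\frac{3}{2}, 3}, lower {2}, argument x = \frac{1}{3}. Verdict: none - at argument \frac{1}{3} the multisets {\frac{3}{2}, 3} ; {2} match no listed identity.

The tell: x = \frac{1}{3} and striking the common factor k^2 + 1 reduces the term (C = 7/6).
Term ratio: r(k) = \frac{1}{3} * (k+\frac{3}{2}) (k+3) / [(k+2) (k+1)] - rational in k, leading ratio \frac{1}{3}; with t_0 = \frac{7}{6}, classification follows.


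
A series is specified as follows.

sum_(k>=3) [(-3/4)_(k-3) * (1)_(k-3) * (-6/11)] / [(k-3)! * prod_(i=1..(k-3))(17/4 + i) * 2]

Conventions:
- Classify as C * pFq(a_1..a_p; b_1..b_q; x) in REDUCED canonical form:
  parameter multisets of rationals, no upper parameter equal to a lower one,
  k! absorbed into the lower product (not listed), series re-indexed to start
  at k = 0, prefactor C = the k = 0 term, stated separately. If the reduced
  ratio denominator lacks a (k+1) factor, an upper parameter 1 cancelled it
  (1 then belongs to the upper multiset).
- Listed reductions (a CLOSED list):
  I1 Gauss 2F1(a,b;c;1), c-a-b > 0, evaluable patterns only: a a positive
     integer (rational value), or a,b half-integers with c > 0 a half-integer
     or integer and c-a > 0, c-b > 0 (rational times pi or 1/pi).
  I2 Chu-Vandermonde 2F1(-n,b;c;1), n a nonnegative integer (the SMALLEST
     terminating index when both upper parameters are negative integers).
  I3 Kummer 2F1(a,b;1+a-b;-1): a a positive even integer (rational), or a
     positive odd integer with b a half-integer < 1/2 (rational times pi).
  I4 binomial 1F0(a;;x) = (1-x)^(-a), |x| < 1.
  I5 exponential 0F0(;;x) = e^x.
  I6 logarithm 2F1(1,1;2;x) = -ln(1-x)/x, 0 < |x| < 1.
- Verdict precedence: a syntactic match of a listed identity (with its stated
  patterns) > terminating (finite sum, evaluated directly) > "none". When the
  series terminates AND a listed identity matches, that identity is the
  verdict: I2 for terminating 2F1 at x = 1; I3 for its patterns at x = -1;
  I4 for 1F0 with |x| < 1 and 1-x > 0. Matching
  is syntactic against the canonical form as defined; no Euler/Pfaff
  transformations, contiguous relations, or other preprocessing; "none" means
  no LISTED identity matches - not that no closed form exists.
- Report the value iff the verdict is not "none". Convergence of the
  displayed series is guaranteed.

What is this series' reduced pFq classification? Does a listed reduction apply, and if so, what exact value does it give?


At argument 1: a 2F1 with upper {-3/4, 1}, lower {21/4}, scaled by C = -3/11. Verdict (x = 1): Gauss (I1, integer-parameter pattern) applies (x = 1: the Gamma ratio telescopes since c-a-b = 5 > 0 and a = 1 in Z>0). Its exact value is -51/220.

Key observation: t_0 = -3/11 here, and the lower running product (C = -3/11) is a rising factorial.
Adjacent-term ratio: r(k) = 1 * (k-3/4) (k+1) / [(k+21/4) (k+1)] - rational in k. x = 1; t_0 = -3/11; negate the roots.
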